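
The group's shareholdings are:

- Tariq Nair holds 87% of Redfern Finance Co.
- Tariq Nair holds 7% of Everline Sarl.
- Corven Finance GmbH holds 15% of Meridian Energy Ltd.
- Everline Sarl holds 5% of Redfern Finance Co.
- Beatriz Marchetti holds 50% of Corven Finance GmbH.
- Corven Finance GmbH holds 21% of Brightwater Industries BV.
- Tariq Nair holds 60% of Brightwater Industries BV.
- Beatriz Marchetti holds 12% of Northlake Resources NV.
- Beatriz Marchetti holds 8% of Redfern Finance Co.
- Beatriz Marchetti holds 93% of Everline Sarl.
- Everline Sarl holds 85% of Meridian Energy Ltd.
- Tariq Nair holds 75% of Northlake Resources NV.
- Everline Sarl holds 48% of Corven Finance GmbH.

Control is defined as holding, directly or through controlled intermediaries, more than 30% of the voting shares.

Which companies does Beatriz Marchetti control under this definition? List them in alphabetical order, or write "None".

Beatriz holds 93% of Everline, so Beatriz controls Everline.
Beatriz and Everline together hold 50% + 48% = 98% of Corven, so Beatriz controls Corven.
Corven and Everline together hold 15% + 85% = 100% of Meridian, so Beatriz controls Meridian.
No other company's threshold is met.

Corven Finance GmbH, Everline Sarl, Meridian Energy Ltd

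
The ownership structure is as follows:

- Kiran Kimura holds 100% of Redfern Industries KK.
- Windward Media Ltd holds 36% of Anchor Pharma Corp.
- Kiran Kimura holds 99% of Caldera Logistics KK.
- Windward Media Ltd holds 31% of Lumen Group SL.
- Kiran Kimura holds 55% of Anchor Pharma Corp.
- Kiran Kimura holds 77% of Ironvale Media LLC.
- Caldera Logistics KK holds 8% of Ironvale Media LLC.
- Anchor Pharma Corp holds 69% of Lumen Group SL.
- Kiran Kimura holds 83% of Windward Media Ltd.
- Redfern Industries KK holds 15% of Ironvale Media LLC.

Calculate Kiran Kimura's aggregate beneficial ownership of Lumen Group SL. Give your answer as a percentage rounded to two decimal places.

84.30%

Kiran reaches Lumen along 3 paths.
Via Windward: 83% × 31% = 25.73%.
Via Windward → Anchor: 83% × 36% × 69% = 20.6172%.
Via Anchor: 55% × 69% = 37.95%.
Total: 25.73% + 20.6172% + 37.95% = 84.2972%.
Rounded: 84.30%.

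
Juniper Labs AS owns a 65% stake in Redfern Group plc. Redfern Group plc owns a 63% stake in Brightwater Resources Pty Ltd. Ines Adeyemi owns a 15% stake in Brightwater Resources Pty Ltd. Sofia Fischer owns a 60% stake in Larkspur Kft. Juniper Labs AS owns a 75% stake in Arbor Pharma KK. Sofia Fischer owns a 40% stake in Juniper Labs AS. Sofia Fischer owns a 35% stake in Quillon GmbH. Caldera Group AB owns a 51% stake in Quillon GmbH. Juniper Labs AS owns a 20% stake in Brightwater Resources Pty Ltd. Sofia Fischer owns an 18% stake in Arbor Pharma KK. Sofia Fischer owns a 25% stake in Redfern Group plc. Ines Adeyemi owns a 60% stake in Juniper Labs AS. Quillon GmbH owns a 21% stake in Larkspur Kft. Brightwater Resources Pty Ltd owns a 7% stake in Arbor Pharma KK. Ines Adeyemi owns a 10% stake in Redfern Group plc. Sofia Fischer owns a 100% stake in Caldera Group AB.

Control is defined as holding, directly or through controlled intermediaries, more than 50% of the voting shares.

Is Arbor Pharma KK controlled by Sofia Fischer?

No

Sofia holds 100% of Caldera, so Sofia controls Caldera.
Caldera and Sofia together hold 51% + 35% = 86% of Quillon, so Sofia controls Quillon.
Sofia and Quillon together hold 60% + 21% = 81% of Larkspur, so Sofia controls Larkspur.
In Arbor, Sofia's side holds only 18%, not > 50%.
So Sofia does not control Arbor.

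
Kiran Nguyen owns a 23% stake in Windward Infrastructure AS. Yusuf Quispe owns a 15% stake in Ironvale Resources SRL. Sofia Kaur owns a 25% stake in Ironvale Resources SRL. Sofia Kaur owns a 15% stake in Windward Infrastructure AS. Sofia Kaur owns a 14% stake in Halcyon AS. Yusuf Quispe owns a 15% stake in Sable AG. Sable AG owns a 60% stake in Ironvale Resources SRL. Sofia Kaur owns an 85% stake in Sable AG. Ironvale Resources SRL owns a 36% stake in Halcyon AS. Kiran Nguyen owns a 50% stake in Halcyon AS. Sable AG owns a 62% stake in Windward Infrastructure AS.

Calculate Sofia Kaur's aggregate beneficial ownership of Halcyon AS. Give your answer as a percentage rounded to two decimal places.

41.36%

Sofia reaches Halcyon along 3 paths.
Via Sable → Ironvale: 85% × 60% × 36% = 18.36%.
Via Ironvale: 25% × 36% = 9%.
Direct stake: 14% = 14%.
Total: 18.36% + 9% + 14% = 41.36%.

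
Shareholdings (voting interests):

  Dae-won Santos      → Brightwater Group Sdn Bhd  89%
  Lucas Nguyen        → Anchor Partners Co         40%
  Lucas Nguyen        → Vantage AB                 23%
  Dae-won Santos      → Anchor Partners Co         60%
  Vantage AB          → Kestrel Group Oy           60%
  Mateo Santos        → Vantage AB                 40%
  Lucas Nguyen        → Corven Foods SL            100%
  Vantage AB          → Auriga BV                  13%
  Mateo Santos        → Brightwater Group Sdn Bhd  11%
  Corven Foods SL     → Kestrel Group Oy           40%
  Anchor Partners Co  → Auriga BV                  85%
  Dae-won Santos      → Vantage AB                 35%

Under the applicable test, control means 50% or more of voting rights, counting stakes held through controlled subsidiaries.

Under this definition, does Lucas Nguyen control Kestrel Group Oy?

Lucas holds 100% of Corven, so Lucas controls Corven.
In Kestrel, Lucas's side holds only 40%, not ≥ 50%.
So Lucas does not control Kestrel.

No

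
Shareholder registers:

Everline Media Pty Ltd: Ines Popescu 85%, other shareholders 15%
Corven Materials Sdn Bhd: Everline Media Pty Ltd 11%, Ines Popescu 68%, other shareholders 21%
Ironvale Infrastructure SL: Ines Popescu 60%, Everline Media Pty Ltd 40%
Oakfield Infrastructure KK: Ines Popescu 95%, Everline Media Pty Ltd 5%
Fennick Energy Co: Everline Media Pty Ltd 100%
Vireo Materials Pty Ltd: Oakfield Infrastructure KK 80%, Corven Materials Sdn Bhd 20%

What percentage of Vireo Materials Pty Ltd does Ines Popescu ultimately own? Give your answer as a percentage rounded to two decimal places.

Ines reaches Vireo along 4 paths.
Via Oakfield: 95% × 80% = 76%.
Via Everline → Oakfield: 85% × 5% × 80% = 3.4%.
Via Everline → Corven: 85% × 11% × 20% = 1.87%.
Via Corven: 68% × 20% = 13.6%.
Total: 76% + 3.4% + 1.87% + 13.6% = 94.87%.

94.87%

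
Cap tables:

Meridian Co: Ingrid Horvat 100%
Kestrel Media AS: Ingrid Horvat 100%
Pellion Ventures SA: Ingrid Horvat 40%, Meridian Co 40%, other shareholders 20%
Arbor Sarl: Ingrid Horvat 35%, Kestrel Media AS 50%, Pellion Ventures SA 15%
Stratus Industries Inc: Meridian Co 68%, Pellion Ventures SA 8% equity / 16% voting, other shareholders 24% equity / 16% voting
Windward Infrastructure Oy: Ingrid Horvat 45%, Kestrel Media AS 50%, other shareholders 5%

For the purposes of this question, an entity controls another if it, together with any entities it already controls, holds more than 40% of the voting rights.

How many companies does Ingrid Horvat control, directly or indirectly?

6

Ingrid holds 100% of Meridian, so Ingrid controls Meridian.
Ingrid holds 100% of Kestrel, so Ingrid controls Kestrel.
Ingrid and Meridian together hold 40% + 40% = 80% of Pellion, so Ingrid controls Pellion.
Ingrid and Kestrel and Pellion together hold 35% + 50% + 15% = 100% of Arbor, so Ingrid controls Arbor.
Meridian and Pellion together hold 68% + 16% = 84% of Stratus, so Ingrid controls Stratus.
Ingrid and Kestrel together hold 45% + 50% = 95% of Windward, so Ingrid controls Windward.
Ingrid controls 6 companies.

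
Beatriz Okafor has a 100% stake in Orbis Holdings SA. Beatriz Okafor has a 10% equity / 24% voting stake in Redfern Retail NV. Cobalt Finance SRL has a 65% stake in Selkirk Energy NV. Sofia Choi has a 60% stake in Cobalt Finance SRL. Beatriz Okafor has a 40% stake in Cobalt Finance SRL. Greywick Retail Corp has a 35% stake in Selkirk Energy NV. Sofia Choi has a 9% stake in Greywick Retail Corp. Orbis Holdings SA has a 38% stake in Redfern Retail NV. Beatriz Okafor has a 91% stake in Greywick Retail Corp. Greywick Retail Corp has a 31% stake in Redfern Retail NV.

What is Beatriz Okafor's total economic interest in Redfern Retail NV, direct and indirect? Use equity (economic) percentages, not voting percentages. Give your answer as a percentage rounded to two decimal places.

Beatriz reaches Redfern along 3 paths.
Direct stake: 10% = 10%.
Via Orbis: 100% × 38% = 38%.
Via Greywick: 91% × 31% = 28.21%.
Total: 10% + 38% + 28.21% = 76.21%.

76.21%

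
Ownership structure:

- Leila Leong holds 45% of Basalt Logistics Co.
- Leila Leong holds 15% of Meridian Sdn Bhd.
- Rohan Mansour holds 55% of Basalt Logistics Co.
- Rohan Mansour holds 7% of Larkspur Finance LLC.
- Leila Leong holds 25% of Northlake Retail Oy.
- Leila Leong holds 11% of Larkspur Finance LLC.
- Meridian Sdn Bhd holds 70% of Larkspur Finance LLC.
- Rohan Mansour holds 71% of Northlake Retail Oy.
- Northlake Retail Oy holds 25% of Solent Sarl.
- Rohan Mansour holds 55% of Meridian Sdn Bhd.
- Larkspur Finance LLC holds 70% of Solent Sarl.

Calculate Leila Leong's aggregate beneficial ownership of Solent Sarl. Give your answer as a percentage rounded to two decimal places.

Leila reaches Solent along 3 paths.
Via Northlake: 25% × 25% = 6.25%.
Via Larkspur: 11% × 70% = 7.7%.
Via Meridian → Larkspur: 15% × 70% × 70% = 7.35%.
Total: 6.25% + 7.7% + 7.35% = 21.3%.
Rounded: 21.30%.

21.30%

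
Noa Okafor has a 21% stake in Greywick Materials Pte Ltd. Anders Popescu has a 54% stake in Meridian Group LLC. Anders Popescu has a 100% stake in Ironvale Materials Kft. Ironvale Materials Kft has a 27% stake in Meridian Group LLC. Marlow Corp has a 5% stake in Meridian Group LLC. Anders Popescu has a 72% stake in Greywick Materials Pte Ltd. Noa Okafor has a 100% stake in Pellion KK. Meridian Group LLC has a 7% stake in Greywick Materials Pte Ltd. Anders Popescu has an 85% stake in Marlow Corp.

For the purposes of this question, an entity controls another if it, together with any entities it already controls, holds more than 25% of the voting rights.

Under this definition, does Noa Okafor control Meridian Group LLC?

Noa holds 100% of Pellion, so Noa controls Pellion.
Neither Noa nor any entity Noa controls holds any voting interest in Meridian.
So Noa does not control Meridian.

No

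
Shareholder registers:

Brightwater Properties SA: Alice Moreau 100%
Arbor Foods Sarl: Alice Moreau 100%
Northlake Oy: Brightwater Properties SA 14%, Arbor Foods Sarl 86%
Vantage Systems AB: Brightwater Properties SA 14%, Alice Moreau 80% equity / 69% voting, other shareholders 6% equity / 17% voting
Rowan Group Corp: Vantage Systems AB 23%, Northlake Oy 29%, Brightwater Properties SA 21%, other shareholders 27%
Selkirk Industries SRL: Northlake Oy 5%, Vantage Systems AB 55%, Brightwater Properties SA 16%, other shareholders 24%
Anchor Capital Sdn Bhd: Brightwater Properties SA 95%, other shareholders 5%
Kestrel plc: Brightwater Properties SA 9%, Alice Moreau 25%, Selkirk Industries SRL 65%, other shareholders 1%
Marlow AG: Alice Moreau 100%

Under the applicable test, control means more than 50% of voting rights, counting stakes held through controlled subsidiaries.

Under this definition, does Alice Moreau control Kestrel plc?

Alice holds 100% of Brightwater, so Alice controls Brightwater.
Brightwater and Alice together hold 14% + 69% = 83% of Vantage, so Alice controls Vantage.
Alice holds 100% of Arbor, so Alice controls Arbor.
Brightwater and Arbor together hold 14% + 86% = 100% of Northlake, so Alice controls Northlake.
Northlake and Vantage and Brightwater together hold 5% + 55% + 16% = 76% of Selkirk, so Alice controls Selkirk.
Brightwater and Alice and Selkirk together hold 9% + 25% + 65% = 99% of Kestrel, so Alice controls Kestrel.

Yes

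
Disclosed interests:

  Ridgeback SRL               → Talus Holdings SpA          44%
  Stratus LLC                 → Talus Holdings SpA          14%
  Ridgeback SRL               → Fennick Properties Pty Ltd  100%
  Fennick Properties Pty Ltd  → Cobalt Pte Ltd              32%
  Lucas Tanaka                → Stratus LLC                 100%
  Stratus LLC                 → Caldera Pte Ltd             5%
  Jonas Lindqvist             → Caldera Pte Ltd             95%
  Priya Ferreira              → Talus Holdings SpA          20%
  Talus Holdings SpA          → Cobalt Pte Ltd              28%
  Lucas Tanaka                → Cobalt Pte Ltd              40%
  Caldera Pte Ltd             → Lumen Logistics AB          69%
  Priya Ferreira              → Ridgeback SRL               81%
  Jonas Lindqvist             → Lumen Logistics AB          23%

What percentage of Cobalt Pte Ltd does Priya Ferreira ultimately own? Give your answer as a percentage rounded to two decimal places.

41.50%

Priya reaches Cobalt along 3 paths.
Via Ridgeback → Fennick: 81% × 100% × 32% = 25.92%.
Via Talus: 20% × 28% = 5.6%.
Via Ridgeback → Talus: 81% × 44% × 28% = 9.9792%.
Total: 25.92% + 5.6% + 9.9792% = 41.4992%.
Rounded: 41.50%.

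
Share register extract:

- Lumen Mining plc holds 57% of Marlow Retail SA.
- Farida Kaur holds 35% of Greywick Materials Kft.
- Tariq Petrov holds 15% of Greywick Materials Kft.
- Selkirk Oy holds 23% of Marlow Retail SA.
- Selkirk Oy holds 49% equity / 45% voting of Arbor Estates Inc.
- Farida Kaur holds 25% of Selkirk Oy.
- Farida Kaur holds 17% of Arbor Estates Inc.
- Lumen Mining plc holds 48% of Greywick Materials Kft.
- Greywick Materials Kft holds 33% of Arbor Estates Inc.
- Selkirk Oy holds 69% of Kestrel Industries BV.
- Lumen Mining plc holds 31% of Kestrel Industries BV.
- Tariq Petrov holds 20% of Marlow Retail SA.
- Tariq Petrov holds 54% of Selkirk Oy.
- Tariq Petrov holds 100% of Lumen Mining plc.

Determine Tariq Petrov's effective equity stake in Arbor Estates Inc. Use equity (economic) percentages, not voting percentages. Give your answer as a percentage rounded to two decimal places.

47.25%

Tariq reaches Arbor along 3 paths.
Via Selkirk: 54% × 49% = 26.46%.
Via Lumen → Greywick: 100% × 48% × 33% = 15.84%.
Via Greywick: 15% × 33% = 4.95%.
Total: 26.46% + 15.84% + 4.95% = 47.25%.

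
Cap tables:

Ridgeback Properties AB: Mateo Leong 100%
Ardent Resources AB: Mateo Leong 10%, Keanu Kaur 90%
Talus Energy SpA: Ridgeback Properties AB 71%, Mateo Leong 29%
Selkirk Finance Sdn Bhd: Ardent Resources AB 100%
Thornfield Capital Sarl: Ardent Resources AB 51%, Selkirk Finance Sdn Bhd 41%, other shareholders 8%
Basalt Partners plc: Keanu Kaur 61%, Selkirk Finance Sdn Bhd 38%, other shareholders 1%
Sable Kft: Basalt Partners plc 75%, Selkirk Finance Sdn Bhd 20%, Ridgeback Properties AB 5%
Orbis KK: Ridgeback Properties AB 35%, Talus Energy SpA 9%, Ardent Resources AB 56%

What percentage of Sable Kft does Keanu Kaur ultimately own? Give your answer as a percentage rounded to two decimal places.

89.40%

Keanu reaches Sable along 3 paths.
Via Basalt: 61% × 75% = 45.75%.
Via Ardent → Selkirk → Basalt: 90% × 100% × 38% × 75% = 25.65%.
Via Ardent → Selkirk: 90% × 100% × 20% = 18%.
Total: 45.75% + 25.65% + 18% = 89.4%.
Rounded: 89.40%.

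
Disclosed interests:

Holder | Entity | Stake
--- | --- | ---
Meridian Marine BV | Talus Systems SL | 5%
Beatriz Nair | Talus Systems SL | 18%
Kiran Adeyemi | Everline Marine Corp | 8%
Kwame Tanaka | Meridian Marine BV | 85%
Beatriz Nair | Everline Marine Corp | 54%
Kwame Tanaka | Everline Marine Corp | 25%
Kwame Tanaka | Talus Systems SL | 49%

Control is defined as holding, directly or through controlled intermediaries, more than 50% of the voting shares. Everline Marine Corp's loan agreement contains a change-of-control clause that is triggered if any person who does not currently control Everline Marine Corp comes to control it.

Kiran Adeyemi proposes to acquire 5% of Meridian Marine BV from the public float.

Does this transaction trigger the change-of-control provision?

No

The purchase changes only Kiran's holdings, so Kiran is the only person who could newly come to control Everline.
Kiran's largest direct stake is 8% in Everline, which does not meet the threshold, so Kiran controls no company.
In Everline, Kiran's side holds only 8%, not > 50%.
So before the transaction, Kiran does not control Everline.
After the purchase, Kiran holds 5% of Meridian directly.
Kiran's side now holds 5% of Meridian, not > 50%, so Kiran still does not control Meridian.
After the transaction, Kiran's side holds 8% of Everline, not > 50%, so Kiran still does not control Everline.
No new person acquires control, so the clause is not triggered.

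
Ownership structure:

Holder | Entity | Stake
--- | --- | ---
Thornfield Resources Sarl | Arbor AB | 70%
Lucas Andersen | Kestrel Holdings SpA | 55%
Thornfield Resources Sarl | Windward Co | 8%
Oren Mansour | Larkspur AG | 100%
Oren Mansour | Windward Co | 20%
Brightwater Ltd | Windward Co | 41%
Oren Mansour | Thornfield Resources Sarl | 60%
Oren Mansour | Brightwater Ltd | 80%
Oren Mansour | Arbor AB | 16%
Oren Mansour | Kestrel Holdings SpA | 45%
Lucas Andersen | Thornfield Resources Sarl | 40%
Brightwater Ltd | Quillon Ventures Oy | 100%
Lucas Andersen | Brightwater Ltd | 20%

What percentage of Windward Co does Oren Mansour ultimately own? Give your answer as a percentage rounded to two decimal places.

57.60%

Oren reaches Windward along 3 paths.
Direct stake: 20% = 20%.
Via Thornfield: 60% × 8% = 4.8%.
Via Brightwater: 80% × 41% = 32.8%.
Total: 20% + 4.8% + 32.8% = 57.6%.
Rounded: 57.60%.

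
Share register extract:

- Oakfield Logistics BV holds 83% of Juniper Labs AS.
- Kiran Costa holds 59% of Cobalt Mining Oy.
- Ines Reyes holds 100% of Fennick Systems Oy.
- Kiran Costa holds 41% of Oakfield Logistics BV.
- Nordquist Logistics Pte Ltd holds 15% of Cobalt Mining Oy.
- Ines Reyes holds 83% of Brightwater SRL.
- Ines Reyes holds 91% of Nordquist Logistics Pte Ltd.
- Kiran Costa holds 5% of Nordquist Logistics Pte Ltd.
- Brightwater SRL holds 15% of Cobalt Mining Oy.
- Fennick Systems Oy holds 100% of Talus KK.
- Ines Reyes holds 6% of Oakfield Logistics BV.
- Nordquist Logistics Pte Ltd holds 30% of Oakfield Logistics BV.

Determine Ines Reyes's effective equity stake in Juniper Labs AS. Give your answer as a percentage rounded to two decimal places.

27.64%

Ines reaches Juniper along 2 paths.
Via Nordquist → Oakfield: 91% × 30% × 83% = 22.659%.
Via Oakfield: 6% × 83% = 4.98%.
Total: 22.659% + 4.98% = 27.639%.
Rounded: 27.64%.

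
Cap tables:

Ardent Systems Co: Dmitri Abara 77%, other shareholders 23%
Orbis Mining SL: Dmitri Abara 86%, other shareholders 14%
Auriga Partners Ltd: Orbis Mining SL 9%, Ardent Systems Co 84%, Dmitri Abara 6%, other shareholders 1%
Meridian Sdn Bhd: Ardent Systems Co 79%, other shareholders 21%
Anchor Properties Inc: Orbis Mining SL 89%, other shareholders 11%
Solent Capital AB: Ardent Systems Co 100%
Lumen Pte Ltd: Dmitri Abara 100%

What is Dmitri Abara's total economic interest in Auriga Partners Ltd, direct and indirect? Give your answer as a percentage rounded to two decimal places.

78.42%

Dmitri reaches Auriga along 3 paths.
Via Orbis: 86% × 9% = 7.74%.
Via Ardent: 77% × 84% = 64.68%.
Direct stake: 6% = 6%.
Total: 7.74% + 64.68% + 6% = 78.42%.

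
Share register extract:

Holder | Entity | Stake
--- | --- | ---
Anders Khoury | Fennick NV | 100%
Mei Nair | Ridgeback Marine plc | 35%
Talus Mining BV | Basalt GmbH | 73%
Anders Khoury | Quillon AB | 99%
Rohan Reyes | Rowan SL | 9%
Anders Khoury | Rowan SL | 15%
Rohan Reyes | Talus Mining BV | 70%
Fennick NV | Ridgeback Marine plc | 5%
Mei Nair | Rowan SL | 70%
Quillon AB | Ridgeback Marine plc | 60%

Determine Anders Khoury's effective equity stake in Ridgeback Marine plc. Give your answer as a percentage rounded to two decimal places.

64.40%

Anders reaches Ridgeback along 2 paths.
Via Quillon: 99% × 60% = 59.4%.
Via Fennick: 100% × 5% = 5%.
Total: 59.4% + 5% = 64.4%.
Rounded: 64.40%.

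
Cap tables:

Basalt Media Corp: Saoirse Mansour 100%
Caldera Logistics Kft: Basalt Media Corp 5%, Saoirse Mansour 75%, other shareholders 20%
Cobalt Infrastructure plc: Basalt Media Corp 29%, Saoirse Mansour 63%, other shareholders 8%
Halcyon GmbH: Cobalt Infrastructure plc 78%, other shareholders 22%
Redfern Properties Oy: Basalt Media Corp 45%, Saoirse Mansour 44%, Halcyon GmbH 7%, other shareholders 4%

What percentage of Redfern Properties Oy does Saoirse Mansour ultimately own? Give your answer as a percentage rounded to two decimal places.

94.02%

Saoirse reaches Redfern along 4 paths.
Via Basalt: 100% × 45% = 45%.
Direct stake: 44% = 44%.
Via Basalt → Cobalt → Halcyon: 100% × 29% × 78% × 7% = 1.5834%.
Via Cobalt → Halcyon: 63% × 78% × 7% = 3.4398%.
Total: 45% + 44% + 1.5834% + 3.4398% = 94.0232%.
Rounded: 94.02%.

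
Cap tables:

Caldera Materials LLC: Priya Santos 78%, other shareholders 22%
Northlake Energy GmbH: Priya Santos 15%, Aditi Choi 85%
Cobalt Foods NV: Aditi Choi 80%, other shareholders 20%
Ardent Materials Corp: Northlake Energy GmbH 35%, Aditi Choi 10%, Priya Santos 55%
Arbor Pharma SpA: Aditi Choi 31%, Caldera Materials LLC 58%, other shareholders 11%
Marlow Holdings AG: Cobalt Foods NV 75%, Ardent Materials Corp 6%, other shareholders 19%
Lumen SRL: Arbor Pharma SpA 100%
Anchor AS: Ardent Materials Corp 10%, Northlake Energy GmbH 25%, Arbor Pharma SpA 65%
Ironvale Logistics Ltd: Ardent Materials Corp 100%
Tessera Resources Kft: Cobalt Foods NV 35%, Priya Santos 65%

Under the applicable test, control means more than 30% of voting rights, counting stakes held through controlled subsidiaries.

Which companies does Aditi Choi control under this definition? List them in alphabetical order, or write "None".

Aditi holds 85% of Northlake, so Aditi controls Northlake.
Aditi holds 80% of Cobalt, so Aditi controls Cobalt.
Northlake and Aditi together hold 35% + 10% = 45% of Ardent, so Aditi controls Ardent.
Aditi holds 31% of Arbor, so Aditi controls Arbor.
Cobalt and Ardent together hold 75% + 6% = 81% of Marlow, so Aditi controls Marlow.
Arbor holds 100% of Lumen, so Aditi controls Lumen.
Ardent and Northlake and Arbor together hold 10% + 25% + 65% = 100% of Anchor, so Aditi controls Anchor.
Ardent holds 100% of Ironvale, so Aditi controls Ironvale.
Cobalt holds 35% of Tessera, so Aditi controls Tessera.
No other company's threshold is met.

Anchor AS, Arbor Pharma SpA, Ardent Materials Corp, Cobalt Foods NV, Ironvale Logistics Ltd, Lumen SRL, Marlow Holdings AG, Northlake Energy GmbH, Tessera Resources Kft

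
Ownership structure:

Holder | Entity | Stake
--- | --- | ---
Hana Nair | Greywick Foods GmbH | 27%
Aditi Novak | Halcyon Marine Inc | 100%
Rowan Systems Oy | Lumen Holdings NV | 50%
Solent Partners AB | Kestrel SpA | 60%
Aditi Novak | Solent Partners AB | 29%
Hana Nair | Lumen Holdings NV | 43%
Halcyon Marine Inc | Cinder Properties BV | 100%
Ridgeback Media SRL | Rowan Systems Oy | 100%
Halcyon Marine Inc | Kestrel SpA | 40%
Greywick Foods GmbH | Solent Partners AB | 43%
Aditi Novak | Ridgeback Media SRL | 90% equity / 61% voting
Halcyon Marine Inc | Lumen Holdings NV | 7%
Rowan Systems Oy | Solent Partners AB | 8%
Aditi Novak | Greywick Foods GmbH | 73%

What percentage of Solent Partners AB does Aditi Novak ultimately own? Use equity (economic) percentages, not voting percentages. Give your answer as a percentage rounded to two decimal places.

Aditi reaches Solent along 3 paths.
Via Greywick: 73% × 43% = 31.39%.
Direct stake: 29% = 29%.
Via Ridgeback → Rowan: 90% × 100% × 8% = 7.2%.
Total: 31.39% + 29% + 7.2% = 67.59%.

67.59%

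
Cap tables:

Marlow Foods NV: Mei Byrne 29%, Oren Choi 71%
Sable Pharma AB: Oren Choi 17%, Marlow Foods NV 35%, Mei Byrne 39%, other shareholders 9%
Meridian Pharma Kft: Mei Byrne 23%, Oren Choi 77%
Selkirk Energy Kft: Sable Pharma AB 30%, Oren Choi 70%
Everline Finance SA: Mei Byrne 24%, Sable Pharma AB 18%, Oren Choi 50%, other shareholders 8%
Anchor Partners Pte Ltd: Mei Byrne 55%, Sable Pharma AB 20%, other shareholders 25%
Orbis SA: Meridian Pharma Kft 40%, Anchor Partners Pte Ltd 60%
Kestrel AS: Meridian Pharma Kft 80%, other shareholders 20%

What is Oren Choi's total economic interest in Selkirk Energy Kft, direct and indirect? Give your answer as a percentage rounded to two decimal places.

82.56%

Oren reaches Selkirk along 3 paths.
Via Sable: 17% × 30% = 5.1%.
Via Marlow → Sable: 71% × 35% × 30% = 7.455%.
Direct stake: 70% = 70%.
Total: 5.1% + 7.455% + 70% = 82.555%.
Rounded: 82.56%.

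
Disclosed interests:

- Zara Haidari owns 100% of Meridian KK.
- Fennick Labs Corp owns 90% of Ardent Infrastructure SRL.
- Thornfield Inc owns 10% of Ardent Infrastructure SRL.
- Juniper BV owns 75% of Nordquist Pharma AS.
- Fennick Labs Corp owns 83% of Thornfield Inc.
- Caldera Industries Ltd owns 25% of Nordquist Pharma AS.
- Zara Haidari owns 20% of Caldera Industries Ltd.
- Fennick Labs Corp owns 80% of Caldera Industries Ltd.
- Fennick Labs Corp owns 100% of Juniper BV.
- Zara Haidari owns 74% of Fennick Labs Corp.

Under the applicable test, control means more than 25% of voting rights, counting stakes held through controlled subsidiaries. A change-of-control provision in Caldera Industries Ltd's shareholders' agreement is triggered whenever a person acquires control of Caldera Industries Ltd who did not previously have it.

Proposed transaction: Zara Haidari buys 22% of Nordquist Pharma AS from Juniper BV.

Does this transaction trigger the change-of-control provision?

The purchase adds only to Zara's holdings (Juniper's stake shrinks), so Zara is the only person who could newly come to control Caldera.
Zara holds 74% of Fennick, so Zara controls Fennick.
Fennick and Zara together hold 80% + 20% = 100% of Caldera, so Zara controls Caldera.
So Zara already controls Caldera before the transaction.
After the purchase, Zara holds 22% of Nordquist directly, and Juniper's stake falls to 53%.
Zara controlled Caldera already, so this is not a new person acquiring control; every other person's position is unchanged or reduced.
No new person acquires control, so the clause is not triggered.

No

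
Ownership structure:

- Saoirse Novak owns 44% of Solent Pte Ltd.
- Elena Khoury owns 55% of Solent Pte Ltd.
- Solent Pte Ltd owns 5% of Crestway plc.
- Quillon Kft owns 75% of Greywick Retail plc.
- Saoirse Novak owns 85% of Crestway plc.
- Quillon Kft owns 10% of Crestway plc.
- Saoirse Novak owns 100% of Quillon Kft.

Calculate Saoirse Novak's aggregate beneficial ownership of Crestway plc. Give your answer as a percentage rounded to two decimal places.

Saoirse reaches Crestway along 3 paths.
Via Quillon: 100% × 10% = 10%.
Via Solent: 44% × 5% = 2.2%.
Direct stake: 85% = 85%.
Total: 10% + 2.2% + 85% = 97.2%.
Rounded: 97.20%.

97.20%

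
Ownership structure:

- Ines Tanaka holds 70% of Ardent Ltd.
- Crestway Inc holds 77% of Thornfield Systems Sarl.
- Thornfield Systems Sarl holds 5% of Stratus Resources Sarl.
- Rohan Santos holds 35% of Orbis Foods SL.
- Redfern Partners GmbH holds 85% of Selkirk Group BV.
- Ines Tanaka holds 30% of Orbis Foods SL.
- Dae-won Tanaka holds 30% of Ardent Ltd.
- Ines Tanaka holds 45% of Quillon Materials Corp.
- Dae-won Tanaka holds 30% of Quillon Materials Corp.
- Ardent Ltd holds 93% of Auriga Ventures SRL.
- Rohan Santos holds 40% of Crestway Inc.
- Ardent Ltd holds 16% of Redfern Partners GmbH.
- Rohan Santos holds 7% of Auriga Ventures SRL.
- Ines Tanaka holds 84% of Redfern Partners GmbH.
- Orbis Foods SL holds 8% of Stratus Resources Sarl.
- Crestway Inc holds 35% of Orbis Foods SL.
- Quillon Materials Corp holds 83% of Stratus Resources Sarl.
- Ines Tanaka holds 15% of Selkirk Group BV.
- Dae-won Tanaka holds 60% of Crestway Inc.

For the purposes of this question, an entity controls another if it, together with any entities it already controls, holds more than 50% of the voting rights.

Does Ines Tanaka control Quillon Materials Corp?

No

Ines holds 70% of Ardent, so Ines controls Ardent.
Ardent and Ines together hold 16% + 84% = 100% of Redfern, so Ines controls Redfern.
Redfern and Ines together hold 85% + 15% = 100% of Selkirk, so Ines controls Selkirk.
Ardent holds 93% of Auriga, so Ines controls Auriga.
In Quillon, Ines's side holds only 45%, not > 50%.
So Ines does not control Quillon.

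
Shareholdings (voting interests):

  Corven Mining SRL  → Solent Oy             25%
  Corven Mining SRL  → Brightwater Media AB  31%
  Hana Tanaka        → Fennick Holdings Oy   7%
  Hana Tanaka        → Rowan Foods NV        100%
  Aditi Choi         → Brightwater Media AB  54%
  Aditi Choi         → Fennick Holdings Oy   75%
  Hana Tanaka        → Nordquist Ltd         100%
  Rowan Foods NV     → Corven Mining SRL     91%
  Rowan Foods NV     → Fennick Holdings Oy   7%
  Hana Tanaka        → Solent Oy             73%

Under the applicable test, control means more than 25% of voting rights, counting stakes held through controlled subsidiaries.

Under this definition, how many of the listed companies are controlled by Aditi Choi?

2

Aditi holds 75% of Fennick, so Aditi controls Fennick.
Aditi holds 54% of Brightwater, so Aditi controls Brightwater.
No other company's threshold is met.
Aditi controls 2 companies.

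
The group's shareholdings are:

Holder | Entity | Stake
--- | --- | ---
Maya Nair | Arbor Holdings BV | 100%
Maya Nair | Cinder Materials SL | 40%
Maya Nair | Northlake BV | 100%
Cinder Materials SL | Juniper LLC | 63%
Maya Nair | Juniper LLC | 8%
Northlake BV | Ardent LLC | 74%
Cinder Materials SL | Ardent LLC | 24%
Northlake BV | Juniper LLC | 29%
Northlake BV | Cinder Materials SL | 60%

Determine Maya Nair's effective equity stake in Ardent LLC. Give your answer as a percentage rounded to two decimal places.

Maya reaches Ardent along 3 paths.
Via Northlake: 100% × 74% = 74%.
Via Cinder: 40% × 24% = 9.6%.
Via Northlake → Cinder: 100% × 60% × 24% = 14.4%.
Total: 74% + 9.6% + 14.4% = 98%.
Rounded: 98.00%.

98.00%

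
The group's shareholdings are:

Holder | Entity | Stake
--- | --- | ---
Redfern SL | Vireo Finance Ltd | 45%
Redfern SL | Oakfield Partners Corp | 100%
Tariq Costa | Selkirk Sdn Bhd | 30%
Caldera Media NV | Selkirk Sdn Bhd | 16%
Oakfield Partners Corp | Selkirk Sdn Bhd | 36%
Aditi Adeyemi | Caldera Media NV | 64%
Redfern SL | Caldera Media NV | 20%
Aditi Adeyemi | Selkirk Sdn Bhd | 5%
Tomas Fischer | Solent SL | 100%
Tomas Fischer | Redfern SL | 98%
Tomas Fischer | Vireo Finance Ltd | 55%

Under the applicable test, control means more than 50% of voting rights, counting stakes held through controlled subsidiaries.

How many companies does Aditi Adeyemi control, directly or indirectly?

Aditi holds 64% of Caldera, so Aditi controls Caldera.
No other company's threshold is met.
Aditi controls 1 company.

1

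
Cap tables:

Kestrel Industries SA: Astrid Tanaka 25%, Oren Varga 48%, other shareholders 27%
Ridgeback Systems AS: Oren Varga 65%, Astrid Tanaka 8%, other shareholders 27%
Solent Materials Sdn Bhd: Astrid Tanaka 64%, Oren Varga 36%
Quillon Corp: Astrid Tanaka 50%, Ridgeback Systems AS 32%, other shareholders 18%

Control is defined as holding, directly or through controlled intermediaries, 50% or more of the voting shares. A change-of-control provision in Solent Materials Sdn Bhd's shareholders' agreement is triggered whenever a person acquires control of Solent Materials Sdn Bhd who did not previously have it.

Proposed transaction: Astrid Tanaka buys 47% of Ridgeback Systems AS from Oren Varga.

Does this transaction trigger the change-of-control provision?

No

The purchase adds only to Astrid's holdings (Oren's stake shrinks), so Astrid is the only person who could newly come to control Solent.
Astrid holds 64% of Solent, so Astrid controls Solent.
So Astrid already controls Solent before the transaction.
After the purchase, Astrid's direct stake in Ridgeback rises to 8% + 47% = 55%, and Oren's stake falls to 18%.
Astrid controlled Solent already, so this is not a new person acquiring control; every other person's position is unchanged or reduced.
No new person acquires control, so the clause is not triggered.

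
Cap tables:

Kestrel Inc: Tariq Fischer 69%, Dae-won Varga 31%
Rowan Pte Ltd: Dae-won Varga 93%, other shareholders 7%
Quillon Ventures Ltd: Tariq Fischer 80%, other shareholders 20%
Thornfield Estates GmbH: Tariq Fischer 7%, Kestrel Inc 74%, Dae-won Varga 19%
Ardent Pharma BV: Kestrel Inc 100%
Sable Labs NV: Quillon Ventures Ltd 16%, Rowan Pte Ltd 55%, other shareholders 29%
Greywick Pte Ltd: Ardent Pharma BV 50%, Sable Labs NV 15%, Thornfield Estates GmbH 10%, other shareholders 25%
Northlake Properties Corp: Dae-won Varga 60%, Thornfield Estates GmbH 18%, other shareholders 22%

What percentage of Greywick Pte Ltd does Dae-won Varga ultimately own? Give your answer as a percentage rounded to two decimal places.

27.37%

Dae-won reaches Greywick along 4 paths.
Via Kestrel → Ardent: 31% × 100% × 50% = 15.5%.
Via Rowan → Sable: 93% × 55% × 15% = 7.6725%.
Via Kestrel → Thornfield: 31% × 74% × 10% = 2.294%.
Via Thornfield: 19% × 10% = 1.9%.
Total: 15.5% + 7.6725% + 2.294% + 1.9% = 27.3665%.
Rounded: 27.37%.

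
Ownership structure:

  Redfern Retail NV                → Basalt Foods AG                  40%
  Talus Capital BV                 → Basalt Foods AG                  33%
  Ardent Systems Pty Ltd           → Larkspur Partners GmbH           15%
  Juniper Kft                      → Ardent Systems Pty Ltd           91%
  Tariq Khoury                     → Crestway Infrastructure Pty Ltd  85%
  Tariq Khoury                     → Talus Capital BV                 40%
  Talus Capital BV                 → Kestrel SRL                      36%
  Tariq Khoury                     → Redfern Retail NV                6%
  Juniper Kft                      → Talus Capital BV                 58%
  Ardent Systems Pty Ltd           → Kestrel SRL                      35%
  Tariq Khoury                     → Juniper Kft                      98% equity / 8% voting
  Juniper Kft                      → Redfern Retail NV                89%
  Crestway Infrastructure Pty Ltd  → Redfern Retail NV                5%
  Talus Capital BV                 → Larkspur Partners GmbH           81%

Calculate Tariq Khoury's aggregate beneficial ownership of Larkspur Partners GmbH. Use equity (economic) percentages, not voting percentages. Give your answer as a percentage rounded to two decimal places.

91.82%

Tariq reaches Larkspur along 3 paths.
Via Talus: 40% × 81% = 32.4%.
Via Juniper → Talus: 98% × 58% × 81% = 46.0404%.
Via Juniper → Ardent: 98% × 91% × 15% = 13.377%.
Total: 32.4% + 46.0404% + 13.377% = 91.8174%.
Rounded: 91.82%.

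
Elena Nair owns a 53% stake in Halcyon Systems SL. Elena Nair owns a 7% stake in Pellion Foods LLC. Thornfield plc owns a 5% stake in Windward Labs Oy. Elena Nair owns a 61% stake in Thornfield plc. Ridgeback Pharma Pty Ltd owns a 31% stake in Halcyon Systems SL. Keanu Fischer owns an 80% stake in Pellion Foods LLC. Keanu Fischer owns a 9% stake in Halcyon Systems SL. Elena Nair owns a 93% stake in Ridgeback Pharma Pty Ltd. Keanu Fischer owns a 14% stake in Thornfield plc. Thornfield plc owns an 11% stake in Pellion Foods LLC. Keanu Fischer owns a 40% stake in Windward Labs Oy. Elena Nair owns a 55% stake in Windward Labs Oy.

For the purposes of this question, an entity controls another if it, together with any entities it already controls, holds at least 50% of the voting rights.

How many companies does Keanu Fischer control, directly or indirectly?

1

Keanu holds 80% of Pellion, so Keanu controls Pellion.
No other company's threshold is met.
Keanu controls 1 company.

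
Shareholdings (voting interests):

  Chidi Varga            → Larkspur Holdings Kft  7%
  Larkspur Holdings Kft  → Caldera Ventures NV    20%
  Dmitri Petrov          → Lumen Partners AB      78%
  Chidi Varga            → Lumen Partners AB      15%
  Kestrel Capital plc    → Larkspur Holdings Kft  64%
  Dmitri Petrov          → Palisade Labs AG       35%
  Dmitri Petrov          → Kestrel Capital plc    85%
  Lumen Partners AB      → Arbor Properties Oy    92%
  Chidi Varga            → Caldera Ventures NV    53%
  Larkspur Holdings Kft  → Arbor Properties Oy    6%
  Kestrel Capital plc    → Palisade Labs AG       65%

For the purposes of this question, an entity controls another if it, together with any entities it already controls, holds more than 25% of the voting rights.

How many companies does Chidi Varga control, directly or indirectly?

Chidi holds 53% of Caldera, so Chidi controls Caldera.
No other company's threshold is met.
Chidi controls 1 company.

1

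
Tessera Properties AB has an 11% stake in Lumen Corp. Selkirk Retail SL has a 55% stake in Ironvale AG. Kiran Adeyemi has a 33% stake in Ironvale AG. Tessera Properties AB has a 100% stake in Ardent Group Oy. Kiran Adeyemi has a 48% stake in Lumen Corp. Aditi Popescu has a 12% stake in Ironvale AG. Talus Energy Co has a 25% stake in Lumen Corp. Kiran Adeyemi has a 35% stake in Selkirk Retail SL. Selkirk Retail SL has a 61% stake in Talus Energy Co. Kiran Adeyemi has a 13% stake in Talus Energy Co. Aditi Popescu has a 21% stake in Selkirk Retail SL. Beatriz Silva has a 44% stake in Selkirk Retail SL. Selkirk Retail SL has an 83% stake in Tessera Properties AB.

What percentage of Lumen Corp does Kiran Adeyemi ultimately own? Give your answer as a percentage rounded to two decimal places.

59.78%

Kiran reaches Lumen along 4 paths.
Direct stake: 48% = 48%.
Via Talus: 13% × 25% = 3.25%.
Via Selkirk → Talus: 35% × 61% × 25% = 5.3375%.
Via Selkirk → Tessera: 35% × 83% × 11% = 3.1955%.
Total: 48% + 3.25% + 5.3375% + 3.1955% = 59.783%.
Rounded: 59.78%.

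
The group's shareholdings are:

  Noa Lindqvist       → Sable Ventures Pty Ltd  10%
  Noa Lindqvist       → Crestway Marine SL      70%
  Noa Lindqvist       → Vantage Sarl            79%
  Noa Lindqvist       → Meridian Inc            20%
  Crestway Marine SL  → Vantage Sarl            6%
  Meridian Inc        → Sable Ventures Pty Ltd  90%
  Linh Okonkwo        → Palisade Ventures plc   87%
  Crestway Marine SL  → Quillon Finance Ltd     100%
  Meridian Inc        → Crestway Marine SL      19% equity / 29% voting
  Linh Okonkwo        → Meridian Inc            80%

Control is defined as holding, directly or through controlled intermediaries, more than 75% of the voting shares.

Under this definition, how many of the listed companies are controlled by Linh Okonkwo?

Linh holds 80% of Meridian, so Linh controls Meridian.
Linh holds 87% of Palisade, so Linh controls Palisade.
Meridian holds 90% of Sable, so Linh controls Sable.
No other company's threshold is met.
Linh controls 3 companies.

3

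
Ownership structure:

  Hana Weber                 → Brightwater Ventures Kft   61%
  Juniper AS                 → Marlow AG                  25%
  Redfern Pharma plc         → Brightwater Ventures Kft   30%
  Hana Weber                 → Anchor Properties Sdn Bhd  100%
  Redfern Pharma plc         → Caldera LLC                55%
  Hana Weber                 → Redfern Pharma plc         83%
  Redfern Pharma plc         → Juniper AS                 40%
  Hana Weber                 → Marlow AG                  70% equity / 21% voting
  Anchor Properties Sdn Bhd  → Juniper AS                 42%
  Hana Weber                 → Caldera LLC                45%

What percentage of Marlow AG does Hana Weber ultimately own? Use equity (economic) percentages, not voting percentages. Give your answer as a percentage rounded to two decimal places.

88.80%

Hana reaches Marlow along 3 paths.
Direct stake: 70% = 70%.
Via Anchor → Juniper: 100% × 42% × 25% = 10.5%.
Via Redfern → Juniper: 83% × 40% × 25% = 8.3%.
Total: 70% + 10.5% + 8.3% = 88.8%.
Rounded: 88.80%.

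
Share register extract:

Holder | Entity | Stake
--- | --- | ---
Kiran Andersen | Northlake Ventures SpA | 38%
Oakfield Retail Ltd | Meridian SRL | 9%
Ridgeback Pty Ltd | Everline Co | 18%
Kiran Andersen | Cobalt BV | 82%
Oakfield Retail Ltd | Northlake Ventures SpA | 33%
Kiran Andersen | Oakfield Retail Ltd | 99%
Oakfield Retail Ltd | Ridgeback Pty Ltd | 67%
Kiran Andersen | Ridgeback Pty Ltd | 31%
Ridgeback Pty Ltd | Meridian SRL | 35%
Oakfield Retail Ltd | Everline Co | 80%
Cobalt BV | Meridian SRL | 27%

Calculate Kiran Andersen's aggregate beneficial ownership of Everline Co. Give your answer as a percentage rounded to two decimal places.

Kiran reaches Everline along 3 paths.
Via Oakfield: 99% × 80% = 79.2%.
Via Ridgeback: 31% × 18% = 5.58%.
Via Oakfield → Ridgeback: 99% × 67% × 18% = 11.9394%.
Total: 79.2% + 5.58% + 11.9394% = 96.7194%.
Rounded: 96.72%.

96.72%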